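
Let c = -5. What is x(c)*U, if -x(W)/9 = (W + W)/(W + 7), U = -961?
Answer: -43245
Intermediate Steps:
x(W) = -18*W/(7 + W) (x(W) = -9*(W + W)/(W + 7) = -9*2*W/(7 + W) = -18*W/(7 + W))
x(c)*U = -18*(-5)/(7 - 5)*(-961) = -18*(-5)/2*(-961) = -18*(-5)*½*(-961) = 45*(-961) = -43245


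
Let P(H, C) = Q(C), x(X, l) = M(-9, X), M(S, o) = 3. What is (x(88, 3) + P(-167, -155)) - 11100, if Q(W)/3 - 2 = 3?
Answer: -11082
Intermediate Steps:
x(X, l) = 3
Q(W) = 15 (Q(W) = 6 + 3*3 = 6 + 9 = 15)
P(H, C) = 15
(x(88, 3) + P(-167, -155)) - 11100 = (3 + 15) - 11100 = 18 - 11100 = -11082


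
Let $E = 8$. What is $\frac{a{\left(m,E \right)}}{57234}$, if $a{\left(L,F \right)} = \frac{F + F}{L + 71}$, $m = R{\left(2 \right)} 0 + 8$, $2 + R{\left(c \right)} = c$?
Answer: $\frac{8}{2260743} \approx 3.5387 \cdot 10^{-6}$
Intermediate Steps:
$R{\left(c \right)} = -2 + c$
$m = 8$ ($m = \left(-2 + 2\right) 0 + 8 = 0 \cdot 0 + 8 = 0 + 8 = 8$)
$a{\left(L,F \right)} = \frac{2 F}{71 + L}$
$\frac{a{\left(m,E \right)}}{57234} = \frac{2 \cdot 8 \frac{1}{71 + 8}}{57234} = 2 \cdot 8 \cdot \frac{1}{79} \cdot \frac{1}{57234} = \frac{16}{79} \cdot \frac{1}{57234} = \frac{8}{2260743}$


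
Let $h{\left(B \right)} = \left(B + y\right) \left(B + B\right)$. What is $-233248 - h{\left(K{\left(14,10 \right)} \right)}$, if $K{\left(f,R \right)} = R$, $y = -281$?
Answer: $-227828$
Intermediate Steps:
$h{\left(B \right)} = 2 B \left(-281 + B\right)$ ($h{\left(B \right)} = \left(B - 281\right) \left(B + B\right) = \left(-281 + B\right) 2 B = 2 B \left(-281 + B\right)$)
$-233248 - h{\left(K{\left(14,10 \right)} \right)} = -233248 - 2 \cdot 10 \left(-281 + 10\right) = -233248 - 2 \cdot 10 \left(-271\right) = -233248 - -5420 = -233248 + 5420 = -227828$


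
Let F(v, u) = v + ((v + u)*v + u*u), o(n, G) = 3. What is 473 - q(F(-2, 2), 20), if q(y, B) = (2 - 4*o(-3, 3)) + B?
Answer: 463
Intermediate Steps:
F(v, u) = v + u**2 + v*(u + v) (F(v, u) = v + ((u + v)*v + u**2) = v + (v*(u + v) + u**2) = v + (u**2 + v*(u + v)) = v + u**2 + v*(u + v))
q(y, B) = -10 + B (q(y, B) = (2 - 4*3) + B = (2 - 12) + B = -10 + B)
473 - q(F(-2, 2), 20) = 473 - (-10 + 20) = 473 - 1*10 = 473 - 10 = 463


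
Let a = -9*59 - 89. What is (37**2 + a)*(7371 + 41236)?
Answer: 36406643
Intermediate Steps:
a = -620 (a = -531 - 89 = -620)
(37**2 + a)*(7371 + 41236) = (37**2 - 620)*(7371 + 41236) = (1369 - 620)*48607 = 749*48607 = 36406643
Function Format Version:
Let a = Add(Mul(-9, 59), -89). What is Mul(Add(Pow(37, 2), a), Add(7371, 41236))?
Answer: 36406643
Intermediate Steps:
a = -620 (a = Add(-531, -89) = -620)
Mul(Add(Pow(37, 2), a), Add(7371, 41236)) = Mul(Add(Pow(37, 2), -620), Add(7371, 41236)) = Mul(Add(1369, -620), 48607) = Mul(749, 48607) = 36406643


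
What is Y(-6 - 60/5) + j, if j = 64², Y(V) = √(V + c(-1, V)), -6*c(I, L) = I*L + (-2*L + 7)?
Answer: 4096 + 13*I*√6/6 ≈ 4096.0 + 5.3072*I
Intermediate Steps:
c(I, L) = -7/6 + L/3 - I*L/6 (c(I, L) = -(I*L + (-2*L + 7))/6 = -(I*L + (7 - 2*L))/6 = -(7 - 2*L + I*L)/6 = -7/6 + L/3 - I*L/6)
Y(V) = √(-7/6 + 3*V/2) (Y(V) = √(V + (-7/6 + V/3 - ⅙*(-1)*V)) = √(V + (-7/6 + V/3 + V/6)) = √(V + (-7/6 + V/2)) = √(-7/6 + 3*V/2))
j = 4096
Y(-6 - 60/5) + j = √(-42 + 54*(-6 - 60/5))/6 + 4096 = √(-42 + 54*(-6 - 60*⅕))/6 + 4096 = √(-42 + 54*(-6 - 12))/6 + 4096 = √(-42 + 54*(-18))/6 + 4096 = √(-42 - 972)/6 + 4096 = √(-1014)/6 + 4096 = (13*I*√6)/6 + 4096 = 13*I*√6/6 + 4096 = 4096 + 13*I*√6/6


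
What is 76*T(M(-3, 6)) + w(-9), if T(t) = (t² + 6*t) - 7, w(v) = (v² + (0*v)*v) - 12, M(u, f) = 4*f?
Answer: 54257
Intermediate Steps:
w(v) = -12 + v² (w(v) = (v² + 0*v) - 12 = (v² + 0) - 12 = v² - 12 = -12 + v²)
T(t) = -7 + t² + 6*t
76*T(M(-3, 6)) + w(-9) = 76*(-7 + (4*6)² + 6*(4*6)) + (-12 + (-9)²) = 76*(-7 + 24² + 6*24) + (-12 + 81) = 76*(-7 + 576 + 144) + 69 = 76*713 + 69 = 54188 + 69 = 54257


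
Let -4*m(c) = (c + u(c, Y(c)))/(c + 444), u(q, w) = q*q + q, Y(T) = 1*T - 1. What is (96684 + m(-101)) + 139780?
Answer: 324418609/1372 ≈ 2.3646e+5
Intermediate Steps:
Y(T) = -1 + T (Y(T) = T - 1 = -1 + T)
u(q, w) = q + q² (u(q, w) = q² + q = q + q²)
m(c) = -(c + c*(1 + c))/(4*(444 + c)) (m(c) = -(c + c*(1 + c))/(4*(c + 444)) = -(c + c*(1 + c))/(4*(444 + c)))
(96684 + m(-101)) + 139780 = (96684 + (¼)*(-101)*(-2 - 1*(-101))/(444 - 101)) + 139780 = (96684 + (¼)*(-101)*(-2 + 101)/343) + 139780 = (96684 + (¼)*(-101)*(1/343)*99) + 139780 = (96684 - 9999/1372) + 139780 = 132640449/1372 + 139780 = 324418609/1372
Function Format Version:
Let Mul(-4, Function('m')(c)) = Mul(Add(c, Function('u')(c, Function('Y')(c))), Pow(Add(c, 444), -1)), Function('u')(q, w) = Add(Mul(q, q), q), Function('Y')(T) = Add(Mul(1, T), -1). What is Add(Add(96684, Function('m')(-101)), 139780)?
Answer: Rational(324418609, 1372) ≈ 2.3646e+5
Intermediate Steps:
Function('Y')(T) = Add(-1, T) (Function('Y')(T) = Add(T, -1) = Add(-1, T))
Function('u')(q, w) = Add(q, Pow(q, 2)) (Function('u')(q, w) = Add(Pow(q, 2), q) = Add(q, Pow(q, 2)))
Function('m')(c) = Mul(Rational(-1, 4), Pow(Add(444, c), -1), Add(c, Mul(c, Add(1, c)))) (Function('m')(c) = Mul(Rational(-1, 4), Mul(Add(c, Mul(c, Add(1, c))), Pow(Add(c, 444), -1))) = Mul(Rational(-1, 4), Mul(Add(c, Mul(c, Add(1, c))), Pow(Add(444, c), -1))) = Mul(Rational(-1, 4), Mul(Pow(Add(444, c), -1), Add(c, Mul(c, Add(1, c))))) = Mul(Rational(-1, 4), Pow(Add(444, c), -1), Add(c, Mul(c, Add(1, c)))))
Add(Add(96684, Function('m')(-101)), 139780) = Add(Add(96684, Mul(Rational(1, 4), -101, Pow(Add(444, -101), -1), Add(-2, Mul(-1, -101)))), 139780) = Add(Add(96684, Mul(Rational(1, 4), -101, Pow(343, -1), Add(-2, 101))), 139780) = Add(Add(96684, Mul(Rational(1, 4), -101, Rational(1, 343), 99)), 139780) = Add(Add(96684, Rational(-9999, 1372)), 139780) = Add(Rational(132640449, 1372), 139780) = Rational(324418609, 1372)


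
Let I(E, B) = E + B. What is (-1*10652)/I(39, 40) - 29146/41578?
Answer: -222595695/1642331 ≈ -135.54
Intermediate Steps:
I(E, B) = B + E
(-1*10652)/I(39, 40) - 29146/41578 = (-1*10652)/(40 + 39) - 29146/41578 = -10652/79 - 29146*1/41578 = -10652*1/79 - 14573/20789 = -10652/79 - 14573/20789 = -222595695/1642331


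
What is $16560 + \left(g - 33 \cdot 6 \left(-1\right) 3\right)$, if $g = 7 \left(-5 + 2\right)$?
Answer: $17133$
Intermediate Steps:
$g = -21$ ($g = 7 \left(-3\right) = -21$)
$16560 + \left(g - 33 \cdot 6 \left(-1\right) 3\right) = 16560 - \left(21 + 33 \cdot 6 \left(-1\right) 3\right) = 16560 - \left(21 + 33 \left(\left(-6\right) 3\right)\right) = 16560 - -573 = 16560 + \left(-21 + 594\right) = 16560 + 573 = 17133$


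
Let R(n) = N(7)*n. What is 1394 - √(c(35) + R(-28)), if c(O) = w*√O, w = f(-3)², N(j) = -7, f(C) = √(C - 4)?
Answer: 1394 - √(196 - 7*√35) ≈ 1381.6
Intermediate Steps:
f(C) = √(-4 + C)
w = -7 (w = (√(-4 - 3))² = (√(-7))² = (I*√7)² = -7)
R(n) = -7*n
c(O) = -7*√O
1394 - √(c(35) + R(-28)) = 1394 - √(-7*√35 - 7*(-28)) = 1394 - √(-7*√35 + 196) = 1394 - √(196 - 7*√35)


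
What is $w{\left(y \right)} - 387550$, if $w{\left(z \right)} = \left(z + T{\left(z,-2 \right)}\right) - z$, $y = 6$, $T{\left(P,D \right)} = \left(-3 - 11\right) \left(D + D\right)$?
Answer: $-387494$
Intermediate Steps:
$T{\left(P,D \right)} = - 28 D$ ($T{\left(P,D \right)} = - 14 \cdot 2 D = - 28 D$)
$w{\left(z \right)} = 56$ ($w{\left(z \right)} = \left(z - -56\right) - z = \left(z + 56\right) - z = \left(56 + z\right) - z = 56$)
$w{\left(y \right)} - 387550 = 56 - 387550 = -387494$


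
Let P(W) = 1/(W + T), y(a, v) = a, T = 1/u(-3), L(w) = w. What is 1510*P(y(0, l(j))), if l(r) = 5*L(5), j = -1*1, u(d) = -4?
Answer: -6040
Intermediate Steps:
j = -1
l(r) = 25 (l(r) = 5*5 = 25)
T = -¼ (T = 1/(-4) = -¼ ≈ -0.25000)
P(W) = 1/(-¼ + W) (P(W) = 1/(W - ¼) = 1/(-¼ + W))
1510*P(y(0, l(j))) = 1510*(4/(-1 + 4*0)) = 1510*(4/(-1 + 0)) = 1510*(4/(-1)) = 1510*(4*(-1)) = 1510*(-4) = -6040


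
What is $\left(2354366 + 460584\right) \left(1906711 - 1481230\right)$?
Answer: $1197707740950$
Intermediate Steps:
$\left(2354366 + 460584\right) \left(1906711 - 1481230\right) = 2814950 \cdot 425481 = 1197707740950$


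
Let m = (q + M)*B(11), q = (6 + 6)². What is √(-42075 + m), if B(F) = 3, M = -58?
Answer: I*√41817 ≈ 204.49*I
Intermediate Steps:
q = 144 (q = 12² = 144)
m = 258 (m = (144 - 58)*3 = 86*3 = 258)
√(-42075 + m) = √(-42075 + 258) = √(-41817) = I*√41817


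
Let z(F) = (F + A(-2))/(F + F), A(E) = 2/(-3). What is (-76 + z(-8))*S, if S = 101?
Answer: -182911/24 ≈ -7621.3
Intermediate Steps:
A(E) = -2/3 (A(E) = 2*(-1/3) = -2/3)
z(F) = (-2/3 + F)/(2*F) (z(F) = (F - 2/3)/(F + F) = (-2/3 + F)/((2*F)) = (-2/3 + F)*(1/(2*F)) = (-2/3 + F)/(2*F))
(-76 + z(-8))*S = (-76 + (1/6)*(-2 + 3*(-8))/(-8))*101 = (-76 + (1/6)*(-1/8)*(-2 - 24))*101 = (-76 + (1/6)*(-1/8)*(-26))*101 = (-76 + 13/24)*101 = -1811/24*101 = -182911/24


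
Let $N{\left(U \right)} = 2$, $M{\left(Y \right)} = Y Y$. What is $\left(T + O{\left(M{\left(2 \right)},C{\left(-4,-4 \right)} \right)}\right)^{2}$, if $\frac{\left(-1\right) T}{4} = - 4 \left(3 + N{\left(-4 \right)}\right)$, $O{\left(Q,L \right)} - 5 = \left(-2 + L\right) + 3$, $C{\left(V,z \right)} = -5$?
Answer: $6561$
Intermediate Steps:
$M{\left(Y \right)} = Y^{2}$
$O{\left(Q,L \right)} = 6 + L$ ($O{\left(Q,L \right)} = 5 + \left(\left(-2 + L\right) + 3\right) = 5 + \left(1 + L\right) = 6 + L$)
$T = 80$ ($T = - 4 \left(- 4 \left(3 + 2\right)\right) = - 4 \left(\left(-4\right) 5\right) = \left(-4\right) \left(-20\right) = 80$)
$\left(T + O{\left(M{\left(2 \right)},C{\left(-4,-4 \right)} \right)}\right)^{2} = \left(80 + \left(6 - 5\right)\right)^{2} = \left(80 + 1\right)^{2} = 81^{2} = 6561$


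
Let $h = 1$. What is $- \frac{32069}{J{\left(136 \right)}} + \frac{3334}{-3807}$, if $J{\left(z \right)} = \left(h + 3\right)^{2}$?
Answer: $- \frac{122140027}{60912} \approx -2005.2$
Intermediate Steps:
$J{\left(z \right)} = 16$ ($J{\left(z \right)} = \left(1 + 3\right)^{2} = 4^{2} = 16$)
$- \frac{32069}{J{\left(136 \right)}} + \frac{3334}{-3807} = - \frac{32069}{16} + \frac{3334}{-3807} = \left(-32069\right) \frac{1}{16} + 3334 \left(- \frac{1}{3807}\right) = - \frac{32069}{16} - \frac{3334}{3807} = - \frac{122140027}{60912}$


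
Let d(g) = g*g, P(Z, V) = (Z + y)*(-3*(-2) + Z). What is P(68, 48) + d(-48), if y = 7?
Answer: 7854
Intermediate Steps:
P(Z, V) = (6 + Z)*(7 + Z) (P(Z, V) = (Z + 7)*(-3*(-2) + Z) = (7 + Z)*(6 + Z) = (6 + Z)*(7 + Z))
d(g) = g²
P(68, 48) + d(-48) = (42 + 68² + 13*68) + (-48)² = (42 + 4624 + 884) + 2304 = 5550 + 2304 = 7854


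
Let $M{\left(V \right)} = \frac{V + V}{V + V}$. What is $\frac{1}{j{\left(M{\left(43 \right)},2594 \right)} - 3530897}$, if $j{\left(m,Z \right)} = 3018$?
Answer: $- \frac{1}{3527879} \approx -2.8346 \cdot 10^{-7}$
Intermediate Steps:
$M{\left(V \right)} = 1$ ($M{\left(V \right)} = \frac{2 V}{2 V} = 2 V \frac{1}{2 V} = 1$)
$\frac{1}{j{\left(M{\left(43 \right)},2594 \right)} - 3530897} = \frac{1}{3018 - 3530897} = \frac{1}{-3527879} = - \frac{1}{3527879}$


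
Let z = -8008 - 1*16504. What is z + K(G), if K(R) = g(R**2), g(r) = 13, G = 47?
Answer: -24499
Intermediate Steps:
z = -24512 (z = -8008 - 16504 = -24512)
K(R) = 13
z + K(G) = -24512 + 13 = -24499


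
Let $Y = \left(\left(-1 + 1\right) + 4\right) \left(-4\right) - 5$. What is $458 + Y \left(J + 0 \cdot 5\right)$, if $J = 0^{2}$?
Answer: $458$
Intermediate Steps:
$J = 0$
$Y = -21$ ($Y = \left(0 + 4\right) \left(-4\right) - 5 = 4 \left(-4\right) - 5 = -16 - 5 = -21$)
$458 + Y \left(J + 0 \cdot 5\right) = 458 - 21 \left(0 + 0 \cdot 5\right) = 458 - 21 \left(0 + 0\right) = 458 - 0 = 458 + 0 = 458$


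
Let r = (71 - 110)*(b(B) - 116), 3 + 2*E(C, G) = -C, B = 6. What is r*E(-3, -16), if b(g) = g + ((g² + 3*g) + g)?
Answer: 0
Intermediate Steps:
b(g) = g² + 5*g (b(g) = g + (g² + 4*g) = g² + 5*g)
E(C, G) = -3/2 - C/2 (E(C, G) = -3/2 + (-C)/2 = -3/2 - C/2)
r = 1950 (r = (71 - 110)*(6*(5 + 6) - 116) = -39*(6*11 - 116) = -39*(66 - 116) = -39*(-50) = 1950)
r*E(-3, -16) = 1950*(-3/2 - ½*(-3)) = 1950*(-3/2 + 3/2) = 1950*0 = 0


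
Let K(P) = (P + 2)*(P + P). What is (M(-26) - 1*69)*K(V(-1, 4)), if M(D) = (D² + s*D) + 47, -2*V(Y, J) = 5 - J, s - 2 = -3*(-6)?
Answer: -201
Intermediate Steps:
s = 20 (s = 2 - 3*(-6) = 2 + 18 = 20)
V(Y, J) = -5/2 + J/2 (V(Y, J) = -(5 - J)/2 = -5/2 + J/2)
M(D) = 47 + D² + 20*D (M(D) = (D² + 20*D) + 47 = 47 + D² + 20*D)
K(P) = 2*P*(2 + P) (K(P) = (2 + P)*(2*P) = 2*P*(2 + P))
(M(-26) - 1*69)*K(V(-1, 4)) = ((47 + (-26)² + 20*(-26)) - 1*69)*(2*(-5/2 + (½)*4)*(2 + (-5/2 + (½)*4))) = ((47 + 676 - 520) - 69)*(2*(-5/2 + 2)*(2 + (-5/2 + 2))) = (203 - 69)*(2*(-½)*(2 - ½)) = 134*(2*(-½)*(3/2)) = 134*(-3/2) = -201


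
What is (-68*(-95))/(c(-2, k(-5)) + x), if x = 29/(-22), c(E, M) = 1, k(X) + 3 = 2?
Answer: -142120/7 ≈ -20303.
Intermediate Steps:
k(X) = -1 (k(X) = -3 + 2 = -1)
x = -29/22 (x = 29*(-1/22) = -29/22 ≈ -1.3182)
(-68*(-95))/(c(-2, k(-5)) + x) = (-68*(-95))/(1 - 29/22) = 6460/(-7/22) = 6460*(-22/7) = -142120/7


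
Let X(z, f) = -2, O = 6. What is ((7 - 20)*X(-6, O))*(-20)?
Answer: -520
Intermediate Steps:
((7 - 20)*X(-6, O))*(-20) = ((7 - 20)*(-2))*(-20) = -13*(-2)*(-20) = 26*(-20) = -520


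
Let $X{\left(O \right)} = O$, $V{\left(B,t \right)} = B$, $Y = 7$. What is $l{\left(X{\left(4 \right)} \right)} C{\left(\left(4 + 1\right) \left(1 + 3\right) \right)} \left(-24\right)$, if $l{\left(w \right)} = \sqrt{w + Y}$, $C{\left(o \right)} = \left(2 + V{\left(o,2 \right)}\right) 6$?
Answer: $- 3168 \sqrt{11} \approx -10507.0$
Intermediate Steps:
$C{\left(o \right)} = 12 + 6 o$ ($C{\left(o \right)} = \left(2 + o\right) 6 = 12 + 6 o$)
$l{\left(w \right)} = \sqrt{7 + w}$ ($l{\left(w \right)} = \sqrt{w + 7} = \sqrt{7 + w}$)
$l{\left(X{\left(4 \right)} \right)} C{\left(\left(4 + 1\right) \left(1 + 3\right) \right)} \left(-24\right) = \sqrt{7 + 4} \left(12 + 6 \left(4 + 1\right) \left(1 + 3\right)\right) \left(-24\right) = \sqrt{11} \left(12 + 6 \cdot 5 \cdot 4\right) \left(-24\right) = \sqrt{11} \left(12 + 6 \cdot 20\right) \left(-24\right) = \sqrt{11} \left(12 + 120\right) \left(-24\right) = \sqrt{11} \cdot 132 \left(-24\right) = 132 \sqrt{11} \left(-24\right) = - 3168 \sqrt{11}$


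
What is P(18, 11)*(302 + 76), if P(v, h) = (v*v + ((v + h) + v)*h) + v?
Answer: 324702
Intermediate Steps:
P(v, h) = v + v² + h*(h + 2*v) (P(v, h) = (v² + ((h + v) + v)*h) + v = (v² + (h + 2*v)*h) + v = (v² + h*(h + 2*v)) + v = v + v² + h*(h + 2*v))
P(18, 11)*(302 + 76) = (18 + 11² + 18² + 2*11*18)*(302 + 76) = (18 + 121 + 324 + 396)*378 = 859*378 = 324702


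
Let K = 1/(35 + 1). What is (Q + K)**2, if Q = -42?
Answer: 2283121/1296 ≈ 1761.7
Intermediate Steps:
K = 1/36 ≈ 0.027778
(Q + K)**2 = (-42 + 1/36)**2 = (-1511/36)**2 = 2283121/1296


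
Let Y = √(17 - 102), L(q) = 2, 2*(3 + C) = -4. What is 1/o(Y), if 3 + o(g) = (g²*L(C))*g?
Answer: I/(-3*I + 170*√85) ≈ -1.2212e-6 + 0.00063803*I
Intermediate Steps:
C = -5 (C = -3 + (½)*(-4) = -3 - 2 = -5)
Y = I*√85 (Y = √(-85) = I*√85 ≈ 9.2195*I)
o(g) = -3 + 2*g³ (o(g) = -3 + (g²*2)*g = -3 + (2*g²)*g = -3 + 2*g³)
1/o(Y) = 1/(-3 + 2*(I*√85)³) = 1/(-3 + 2*(-85*I*√85)) = 1/(-3 - 170*I*√85)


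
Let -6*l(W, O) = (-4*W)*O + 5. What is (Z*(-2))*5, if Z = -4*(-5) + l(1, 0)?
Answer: -575/3 ≈ -191.67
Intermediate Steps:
l(W, O) = -⅚ + 2*O*W/3 (l(W, O) = -((-4*W)*O + 5)/6 = -(-4*O*W + 5)/6 = -(5 - 4*O*W)/6 = -⅚ + 2*O*W/3)
Z = 115/6 (Z = -4*(-5) + (-⅚ + (⅔)*0*1) = 20 + (-⅚ + 0) = 20 - ⅚ = 115/6 ≈ 19.167)
(Z*(-2))*5 = ((115/6)*(-2))*5 = -115/3*5 = -575/3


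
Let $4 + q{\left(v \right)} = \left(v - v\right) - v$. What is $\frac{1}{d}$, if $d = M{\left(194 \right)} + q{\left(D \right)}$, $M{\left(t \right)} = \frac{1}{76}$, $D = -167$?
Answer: $\frac{76}{12389} \approx 0.0061345$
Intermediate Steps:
$q{\left(v \right)} = -4 - v$ ($q{\left(v \right)} = -4 + \left(\left(v - v\right) - v\right) = -4 + \left(0 - v\right) = -4 - v$)
$M{\left(t \right)} = \frac{1}{76}$
$d = \frac{12389}{76}$ ($d = \frac{1}{76} - -163 = \frac{1}{76} + \left(-4 + 167\right) = \frac{1}{76} + 163 = \frac{12389}{76} \approx 163.01$)
$\frac{1}{d} = \frac{1}{\frac{12389}{76}} = \frac{76}{12389}$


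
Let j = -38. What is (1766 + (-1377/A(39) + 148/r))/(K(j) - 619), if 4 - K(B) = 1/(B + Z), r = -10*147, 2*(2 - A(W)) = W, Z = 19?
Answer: -2575963/858774 ≈ -2.9996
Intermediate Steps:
A(W) = 2 - W/2
r = -1470
K(B) = 4 - 1/(19 + B) (K(B) = 4 - 1/(B + 19) = 4 - 1/(19 + B))
(1766 + (-1377/A(39) + 148/r))/(K(j) - 619) = (1766 + (-1377/(2 - 1/2*39) + 148/(-1470)))/((75 + 4*(-38))/(19 - 38) - 619) = (1766 + (-1377/(2 - 39/2) + 148*(-1/1470)))/((75 - 152)/(-19) - 619) = (1766 + (-1377/(-35/2) - 74/735))/(-1/19*(-77) - 619) = (1766 + (-1377*(-2/35) - 74/735))/(77/19 - 619) = (1766 + (2754/35 - 74/735))/(-11684/19) = (1766 + 11552/147)*(-19/11684) = (271154/147)*(-19/11684) = -2575963/858774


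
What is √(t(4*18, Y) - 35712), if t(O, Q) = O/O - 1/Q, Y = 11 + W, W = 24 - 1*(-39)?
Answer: I*√195553510/74 ≈ 188.97*I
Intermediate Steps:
W = 63 (W = 24 + 39 = 63)
Y = 74 (Y = 11 + 63 = 74)
t(O, Q) = 1 - 1/Q
√(t(4*18, Y) - 35712) = √((-1 + 74)/74 - 35712) = √((1/74)*73 - 35712) = √(73/74 - 35712) = √(-2642615/74) = I*√195553510/74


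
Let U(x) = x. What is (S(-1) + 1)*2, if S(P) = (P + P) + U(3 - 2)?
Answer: 0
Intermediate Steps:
S(P) = 1 + 2*P (S(P) = (P + P) + (3 - 2) = 2*P + 1 = 1 + 2*P)
(S(-1) + 1)*2 = ((1 + 2*(-1)) + 1)*2 = ((1 - 2) + 1)*2 = (-1 + 1)*2 = 0*2 = 0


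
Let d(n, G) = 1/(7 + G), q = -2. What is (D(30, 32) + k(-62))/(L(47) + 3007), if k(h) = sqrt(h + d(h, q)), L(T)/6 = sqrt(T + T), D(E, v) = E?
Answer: 18042/1807733 - 36*sqrt(94)/1807733 - 6*I*sqrt(145230)/45193325 + 3007*I*sqrt(1545)/45193325 ≈ 0.0097874 + 0.0025647*I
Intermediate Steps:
L(T) = 6*sqrt(2)*sqrt(T) (L(T) = 6*sqrt(T + T) = 6*sqrt(2*T) = 6*(sqrt(2)*sqrt(T)) = 6*sqrt(2)*sqrt(T))
k(h) = sqrt(1/5 + h) (k(h) = sqrt(h + 1/(7 - 2)) = sqrt(h + 1/5) = sqrt(1/5 + h))
(D(30, 32) + k(-62))/(L(47) + 3007) = (30 + sqrt(5 + 25*(-62))/5)/(6*sqrt(2)*sqrt(47) + 3007) = (30 + sqrt(5 - 1550)/5)/(6*sqrt(94) + 3007) = (30 + sqrt(-1545)/5)/(3007 + 6*sqrt(94)) = (30 + (I*sqrt(1545))/5)/(3007 + 6*sqrt(94)) = (30 + I*sqrt(1545)/5)/(3007 + 6*sqrt(94))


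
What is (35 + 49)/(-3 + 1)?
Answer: -42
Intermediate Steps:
(35 + 49)/(-3 + 1) = 84/(-2) = 84*(-½) = -42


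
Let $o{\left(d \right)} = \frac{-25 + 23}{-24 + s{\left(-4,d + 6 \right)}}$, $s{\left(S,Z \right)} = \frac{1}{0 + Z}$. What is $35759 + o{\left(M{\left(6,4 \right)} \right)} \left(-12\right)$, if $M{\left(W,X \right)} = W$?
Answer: $\frac{10262545}{287} \approx 35758.0$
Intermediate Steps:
$s{\left(S,Z \right)} = \frac{1}{Z}$
$o{\left(d \right)} = - \frac{2}{-24 + \frac{1}{6 + d}}$ ($o{\left(d \right)} = \frac{-25 + 23}{-24 + \frac{1}{d + 6}} = - \frac{2}{-24 + \frac{1}{6 + d}}$)
$35759 + o{\left(M{\left(6,4 \right)} \right)} \left(-12\right) = 35759 + \frac{2 \left(6 + 6\right)}{143 + 24 \cdot 6} \left(-12\right) = 35759 + 2 \frac{1}{143 + 144} \cdot 12 \left(-12\right) = 35759 + 2 \cdot \frac{1}{287} \cdot 12 \left(-12\right) = 35759 + \frac{24}{287} \left(-12\right) = 35759 - \frac{288}{287} = \frac{10262545}{287}$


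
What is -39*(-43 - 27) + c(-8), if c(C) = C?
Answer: 2722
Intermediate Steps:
-39*(-43 - 27) + c(-8) = -39*(-43 - 27) - 8 = -39*(-70) - 8 = 2730 - 8 = 2722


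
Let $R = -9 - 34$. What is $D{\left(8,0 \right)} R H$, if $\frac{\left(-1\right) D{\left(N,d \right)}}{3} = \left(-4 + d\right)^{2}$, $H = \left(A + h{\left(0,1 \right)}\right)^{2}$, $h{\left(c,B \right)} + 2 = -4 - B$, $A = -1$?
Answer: $132096$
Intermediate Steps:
$h{\left(c,B \right)} = -6 - B$ ($h{\left(c,B \right)} = -2 - \left(4 + B\right) = -6 - B$)
$H = 64$ ($H = \left(-1 - 7\right)^{2} = \left(-8\right)^{2} = 64$)
$D{\left(N,d \right)} = - 3 \left(-4 + d\right)^{2}$
$R = -43$
$D{\left(8,0 \right)} R H = - 3 \left(-4 + 0\right)^{2} \left(-43\right) 64 = - 3 \left(-4\right)^{2} \left(-43\right) 64 = \left(-3\right) 16 \left(-43\right) 64 = \left(-48\right) \left(-43\right) 64 = 2064 \cdot 64 = 132096$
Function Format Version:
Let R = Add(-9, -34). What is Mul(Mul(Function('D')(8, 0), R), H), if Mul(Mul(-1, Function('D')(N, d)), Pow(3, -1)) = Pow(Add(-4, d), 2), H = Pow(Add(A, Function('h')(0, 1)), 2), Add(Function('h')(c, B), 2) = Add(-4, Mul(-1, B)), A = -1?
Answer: 132096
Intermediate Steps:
Function('h')(c, B) = Add(-6, Mul(-1, B)) (Function('h')(c, B) = Add(-2, Add(-4, Mul(-1, B))) = Add(-6, Mul(-1, B)))
H = 64 (H = Pow(Add(-1, Add(-6, Mul(-1, 1))), 2) = Pow(Add(-1, Add(-6, -1)), 2) = Pow(Add(-1, -7), 2) = Pow(-8, 2) = 64)
Function('D')(N, d) = Mul(-3, Pow(Add(-4, d), 2))
R = -43
Mul(Mul(Function('D')(8, 0), R), H) = Mul(Mul(Mul(-3, Pow(Add(-4, 0), 2)), -43), 64) = Mul(Mul(Mul(-3, Pow(-4, 2)), -43), 64) = Mul(Mul(Mul(-3, 16), -43), 64) = Mul(Mul(-48, -43), 64) = Mul(2064, 64) = 132096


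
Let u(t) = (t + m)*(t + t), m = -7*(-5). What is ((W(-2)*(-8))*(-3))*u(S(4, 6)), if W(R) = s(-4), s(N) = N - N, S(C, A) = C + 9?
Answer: 0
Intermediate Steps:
m = 35
S(C, A) = 9 + C
s(N) = 0
W(R) = 0
u(t) = 2*t*(35 + t) (u(t) = (t + 35)*(t + t) = (35 + t)*(2*t) = 2*t*(35 + t))
((W(-2)*(-8))*(-3))*u(S(4, 6)) = ((0*(-8))*(-3))*(2*(9 + 4)*(35 + (9 + 4))) = (0*(-3))*(2*13*(35 + 13)) = 0*(2*13*48) = 0*1248 = 0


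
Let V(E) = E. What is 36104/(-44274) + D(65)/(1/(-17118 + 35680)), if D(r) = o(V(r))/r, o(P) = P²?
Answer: 26708936558/22137 ≈ 1.2065e+6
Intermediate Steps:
D(r) = r (D(r) = r²/r = r)
36104/(-44274) + D(65)/(1/(-17118 + 35680)) = 36104/(-44274) + 65/(1/(-17118 + 35680)) = 36104*(-1/44274) + 65/(1/18562) = -18052/22137 + 65/(1/18562) = -18052/22137 + 65*18562 = -18052/22137 + 1206530 = 26708936558/22137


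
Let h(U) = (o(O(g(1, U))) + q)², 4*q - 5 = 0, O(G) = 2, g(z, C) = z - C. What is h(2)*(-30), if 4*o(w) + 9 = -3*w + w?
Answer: -120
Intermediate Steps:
o(w) = -9/4 - w/2 (o(w) = -9/4 + (-3*w + w)/4 = -9/4 + (-2*w)/4 = -9/4 - w/2)
q = 5/4 (q = 5/4 + (¼)*0 = 5/4 + 0 = 5/4 ≈ 1.2500)
h(U) = 4 (h(U) = ((-9/4 - ½*2) + 5/4)² = ((-9/4 - 1) + 5/4)² = (-13/4 + 5/4)² = (-2)² = 4)
h(2)*(-30) = 4*(-30) = -120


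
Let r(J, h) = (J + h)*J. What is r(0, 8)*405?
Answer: 0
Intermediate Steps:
r(J, h) = J*(J + h)
r(0, 8)*405 = (0*(0 + 8))*405 = (0*8)*405 = 0*405 = 0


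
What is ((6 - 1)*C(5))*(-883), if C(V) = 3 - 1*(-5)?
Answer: -35320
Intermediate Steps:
C(V) = 8 (C(V) = 3 + 5 = 8)
((6 - 1)*C(5))*(-883) = ((6 - 1)*8)*(-883) = (5*8)*(-883) = 40*(-883) = -35320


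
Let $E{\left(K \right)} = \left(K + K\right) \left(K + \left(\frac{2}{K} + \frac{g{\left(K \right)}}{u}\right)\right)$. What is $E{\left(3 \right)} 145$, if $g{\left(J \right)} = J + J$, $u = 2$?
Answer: $5800$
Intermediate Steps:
$g{\left(J \right)} = 2 J$
$E{\left(K \right)} = 2 K \left(2 K + \frac{2}{K}\right)$ ($E{\left(K \right)} = \left(K + K\right) \left(K + \left(\frac{2}{K} + \frac{2 K}{2}\right)\right) = 2 K \left(K + \left(\frac{2}{K} + 2 K \frac{1}{2}\right)\right) = 2 K \left(K + \left(\frac{2}{K} + K\right)\right) = 2 K \left(K + \left(K + \frac{2}{K}\right)\right) = 2 K \left(2 K + \frac{2}{K}\right)$)
$E{\left(3 \right)} 145 = \left(4 + 4 \cdot 3^{2}\right) 145 = \left(4 + 4 \cdot 9\right) 145 = \left(4 + 36\right) 145 = 40 \cdot 145 = 5800$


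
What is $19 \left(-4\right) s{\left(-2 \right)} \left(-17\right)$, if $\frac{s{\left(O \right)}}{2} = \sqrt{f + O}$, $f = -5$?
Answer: $2584 i \sqrt{7} \approx 6836.6 i$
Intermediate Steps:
$s{\left(O \right)} = 2 \sqrt{-5 + O}$
$19 \left(-4\right) s{\left(-2 \right)} \left(-17\right) = 19 \left(-4\right) 2 \sqrt{-5 - 2} \left(-17\right) = - 76 \cdot 2 \sqrt{-7} \left(-17\right) = - 76 \cdot 2 i \sqrt{7} \left(-17\right) = - 152 i \sqrt{7} \left(-17\right) = 2584 i \sqrt{7}$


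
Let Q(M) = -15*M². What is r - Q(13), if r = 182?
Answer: 2717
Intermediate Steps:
r - Q(13) = 182 - (-15)*13² = 182 - (-15)*169 = 182 - 1*(-2535) = 182 + 2535 = 2717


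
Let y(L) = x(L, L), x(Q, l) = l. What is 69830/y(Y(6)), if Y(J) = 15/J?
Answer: 27932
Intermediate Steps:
y(L) = L
69830/y(Y(6)) = 69830/((15/6)) = 69830/((15*(⅙))) = 69830/(5/2) = 69830*(⅖) = 27932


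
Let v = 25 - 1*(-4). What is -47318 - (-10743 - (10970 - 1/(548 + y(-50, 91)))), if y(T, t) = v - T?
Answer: -16054336/627 ≈ -25605.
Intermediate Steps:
v = 29 (v = 25 + 4 = 29)
y(T, t) = 29 - T
-47318 - (-10743 - (10970 - 1/(548 + y(-50, 91)))) = -47318 - (-10743 - (10970 - 1/(548 + (29 - 1*(-50))))) = -47318 - (-10743 - (10970 - 1/(548 + (29 + 50)))) = -47318 - (-10743 - (10970 - 1/(548 + 79))) = -47318 - (-10743 - (10970 - 1/627)) = -47318 - (-10743 - 1*6878189/627) = -47318 - (-10743 - 6878189/627) = -47318 - 1*(-13614050/627) = -47318 + 13614050/627 = -16054336/627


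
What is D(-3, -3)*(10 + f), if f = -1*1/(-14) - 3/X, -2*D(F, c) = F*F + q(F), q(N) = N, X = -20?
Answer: -4293/140 ≈ -30.664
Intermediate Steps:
D(F, c) = -F/2 - F²/2 (D(F, c) = -(F*F + F)/2 = -(F² + F)/2 = -(F + F²)/2 = -F/2 - F²/2)
f = 31/140 (f = -1*1/(-14) - 3/(-20) = -1*(-1/14) - 3*(-1/20) = 1/14 + 3/20 = 31/140 ≈ 0.22143)
D(-3, -3)*(10 + f) = ((½)*(-3)*(-1 - 1*(-3)))*(10 + 31/140) = ((½)*(-3)*(-1 + 3))*(1431/140) = ((½)*(-3)*2)*(1431/140) = -3*1431/140 = -4293/140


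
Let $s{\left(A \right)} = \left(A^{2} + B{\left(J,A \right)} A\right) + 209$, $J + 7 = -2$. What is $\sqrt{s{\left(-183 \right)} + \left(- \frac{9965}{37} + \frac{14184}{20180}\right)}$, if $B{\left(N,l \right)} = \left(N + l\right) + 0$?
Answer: $\frac{3 \sqrt{265453317886595}}{186665} \approx 261.85$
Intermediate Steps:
$J = -9$ ($J = -7 - 2 = -9$)
$B{\left(N,l \right)} = N + l$
$s{\left(A \right)} = 209 + A^{2} + A \left(-9 + A\right)$ ($s{\left(A \right)} = \left(A^{2} + \left(-9 + A\right) A\right) + 209 = \left(A^{2} + A \left(-9 + A\right)\right) + 209 = 209 + A^{2} + A \left(-9 + A\right)$)
$\sqrt{s{\left(-183 \right)} + \left(- \frac{9965}{37} + \frac{14184}{20180}\right)} = \sqrt{\left(209 + \left(-183\right)^{2} - 183 \left(-9 - 183\right)\right) + \left(- \frac{9965}{37} + \frac{14184}{20180}\right)} = \sqrt{\left(209 + 33489 - -35136\right) + \left(\left(-9965\right) \frac{1}{37} + 14184 \cdot \frac{1}{20180}\right)} = \sqrt{\left(209 + 33489 + 35136\right) + \left(- \frac{9965}{37} + \frac{3546}{5045}\right)} = \sqrt{68834 - \frac{50142223}{186665}} = \sqrt{\frac{12798756387}{186665}} = \frac{3 \sqrt{265453317886595}}{186665}$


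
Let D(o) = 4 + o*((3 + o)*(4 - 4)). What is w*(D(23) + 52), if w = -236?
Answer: -13216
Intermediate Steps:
D(o) = 4 (D(o) = 4 + o*((3 + o)*0) = 4 + o*0 = 4 + 0 = 4)
w*(D(23) + 52) = -236*(4 + 52) = -236*56 = -13216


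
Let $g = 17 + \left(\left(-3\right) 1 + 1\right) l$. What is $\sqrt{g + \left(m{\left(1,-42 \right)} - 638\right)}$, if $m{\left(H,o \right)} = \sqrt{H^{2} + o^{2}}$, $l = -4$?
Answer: $\sqrt{-613 + \sqrt{1765}} \approx 23.895 i$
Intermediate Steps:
$g = 25$ ($g = 17 + \left(\left(-3\right) 1 + 1\right) \left(-4\right) = 17 + \left(-3 + 1\right) \left(-4\right) = 17 - -8 = 17 + 8 = 25$)
$\sqrt{g + \left(m{\left(1,-42 \right)} - 638\right)} = \sqrt{25 - \left(638 - \sqrt{1^{2} + \left(-42\right)^{2}}\right)} = \sqrt{25 - \left(638 - \sqrt{1 + 1764}\right)} = \sqrt{25 - \left(638 - \sqrt{1765}\right)} = \sqrt{-613 + \sqrt{1765}}$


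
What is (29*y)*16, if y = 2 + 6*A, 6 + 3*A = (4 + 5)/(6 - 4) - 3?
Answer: -3248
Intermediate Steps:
A = -3/2 (A = -2 + ((4 + 5)/(6 - 4) - 3)/3 = -2 + (9/2 - 3)/3 = -2 + (⅓)*(3/2) = -2 + ½ = -3/2 ≈ -1.5000)
y = -7 (y = 2 + 6*(-3/2) = 2 - 9 = -7)
(29*y)*16 = (29*(-7))*16 = -203*16 = -3248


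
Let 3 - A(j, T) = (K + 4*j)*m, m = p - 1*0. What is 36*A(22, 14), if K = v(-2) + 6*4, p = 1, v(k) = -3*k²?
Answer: -3492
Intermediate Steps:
K = 12 (K = -3*(-2)² + 6*4 = -3*4 + 24 = -12 + 24 = 12)
m = 1 (m = 1 - 1*0 = 1 + 0 = 1)
A(j, T) = -9 - 4*j (A(j, T) = 3 - (12 + 4*j) = 3 + (-12 - 4*j) = -9 - 4*j)
36*A(22, 14) = 36*(-9 - 4*22) = 36*(-9 - 88) = 36*(-97) = -3492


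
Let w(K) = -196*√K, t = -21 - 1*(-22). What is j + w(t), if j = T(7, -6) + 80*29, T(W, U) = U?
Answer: 2118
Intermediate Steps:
t = 1 (t = -21 + 22 = 1)
j = 2314 (j = -6 + 80*29 = -6 + 2320 = 2314)
j + w(t) = 2314 - 196*√1 = 2314 - 196*1 = 2314 - 196 = 2118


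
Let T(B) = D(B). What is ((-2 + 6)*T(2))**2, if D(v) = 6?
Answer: 576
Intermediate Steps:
T(B) = 6
((-2 + 6)*T(2))**2 = ((-2 + 6)*6)**2 = (4*6)**2 = 24**2 = 576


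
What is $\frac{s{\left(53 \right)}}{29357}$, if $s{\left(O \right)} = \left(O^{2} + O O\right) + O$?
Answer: $\frac{5671}{29357} \approx 0.19317$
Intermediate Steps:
$s{\left(O \right)} = O + 2 O^{2}$ ($s{\left(O \right)} = \left(O^{2} + O^{2}\right) + O = 2 O^{2} + O = O + 2 O^{2}$)
$\frac{s{\left(53 \right)}}{29357} = \frac{53 \left(1 + 2 \cdot 53\right)}{29357} = 53 \left(1 + 106\right) \frac{1}{29357} = 53 \cdot 107 \cdot \frac{1}{29357} = 5671 \cdot \frac{1}{29357} = \frac{5671}{29357}$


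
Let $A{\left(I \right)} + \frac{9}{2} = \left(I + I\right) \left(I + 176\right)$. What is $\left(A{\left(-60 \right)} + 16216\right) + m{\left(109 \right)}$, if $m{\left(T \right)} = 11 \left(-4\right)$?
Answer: $\frac{4495}{2} \approx 2247.5$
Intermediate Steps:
$A{\left(I \right)} = - \frac{9}{2} + 2 I \left(176 + I\right)$ ($A{\left(I \right)} = - \frac{9}{2} + \left(I + I\right) \left(I + 176\right) = - \frac{9}{2} + 2 I \left(176 + I\right)$)
$m{\left(T \right)} = -44$
$\left(A{\left(-60 \right)} + 16216\right) + m{\left(109 \right)} = \left(\left(- \frac{9}{2} + 2 \left(-60\right)^{2} + 352 \left(-60\right)\right) + 16216\right) - 44 = \left(\left(- \frac{9}{2} + 2 \cdot 3600 - 21120\right) + 16216\right) - 44 = \left(\left(- \frac{9}{2} + 7200 - 21120\right) + 16216\right) - 44 = \left(- \frac{27849}{2} + 16216\right) - 44 = \frac{4583}{2} - 44 = \frac{4495}{2}$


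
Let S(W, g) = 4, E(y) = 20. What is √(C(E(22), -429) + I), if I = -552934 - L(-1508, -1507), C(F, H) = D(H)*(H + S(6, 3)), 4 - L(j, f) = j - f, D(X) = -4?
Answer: I*√551239 ≈ 742.46*I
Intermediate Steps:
L(j, f) = 4 + f - j (L(j, f) = 4 - (j - f) = 4 + (f - j) = 4 + f - j)
C(F, H) = -16 - 4*H (C(F, H) = -4*(H + 4) = -4*(4 + H) = -16 - 4*H)
I = -552939 (I = -552934 - (4 - 1507 - 1*(-1508)) = -552934 - (4 - 1507 + 1508) = -552934 - 1*5 = -552934 - 5 = -552939)
√(C(E(22), -429) + I) = √((-16 - 4*(-429)) - 552939) = √((-16 + 1716) - 552939) = √(1700 - 552939) = √(-551239) = I*√551239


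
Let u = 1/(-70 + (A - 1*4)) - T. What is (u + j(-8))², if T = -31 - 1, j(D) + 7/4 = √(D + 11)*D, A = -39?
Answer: 226067929/204304 - 54676*√3/113 ≈ 268.46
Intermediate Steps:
j(D) = -7/4 + D*√(11 + D) (j(D) = -7/4 + √(D + 11)*D = -7/4 + √(11 + D)*D = -7/4 + D*√(11 + D))
T = -32
u = 3615/113 (u = 1/(-70 + (-39 - 1*4)) - 1*(-32) = 1/(-70 + (-39 - 4)) + 32 = 1/(-70 - 43) + 32 = 1/(-113) + 32 = -1/113 + 32 = 3615/113 ≈ 31.991)
(u + j(-8))² = (3615/113 + (-7/4 - 8*√(11 - 8)))² = (3615/113 + (-7/4 - 8*√3))² = (13669/452 - 8*√3)²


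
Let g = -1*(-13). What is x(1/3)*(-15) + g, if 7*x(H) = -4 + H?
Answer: 146/7 ≈ 20.857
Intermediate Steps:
g = 13
x(H) = -4/7 + H/7 (x(H) = (-4 + H)/7 = -4/7 + H/7)
x(1/3)*(-15) + g = (-4/7 + (1/7)/3)*(-15) + 13 = (-4/7 + (1/7)*(1/3))*(-15) + 13 = (-4/7 + 1/21)*(-15) + 13 = -11/21*(-15) + 13 = 55/7 + 13 = 146/7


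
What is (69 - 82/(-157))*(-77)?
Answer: -840455/157 ≈ -5353.2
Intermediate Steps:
(69 - 82/(-157))*(-77) = (69 - 82*(-1/157))*(-77) = (69 + 82/157)*(-77) = (10915/157)*(-77) = -840455/157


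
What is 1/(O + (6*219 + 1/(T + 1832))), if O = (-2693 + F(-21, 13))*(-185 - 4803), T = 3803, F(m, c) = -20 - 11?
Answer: 5635/76571907511 ≈ 7.3591e-8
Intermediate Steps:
F(m, c) = -31
O = 13587312 (O = (-2693 - 31)*(-185 - 4803) = -2724*(-4988) = 13587312)
1/(O + (6*219 + 1/(T + 1832))) = 1/(13587312 + (6*219 + 1/(3803 + 1832))) = 1/(13587312 + (1314 + 1/5635)) = 1/(13587312 + 7404391/5635) = 1/(76571907511/5635) = 5635/76571907511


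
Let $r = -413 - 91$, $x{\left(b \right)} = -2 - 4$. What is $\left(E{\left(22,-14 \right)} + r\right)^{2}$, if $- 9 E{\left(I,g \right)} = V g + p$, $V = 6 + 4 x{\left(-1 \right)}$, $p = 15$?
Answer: $\frac{2563201}{9} \approx 2.848 \cdot 10^{5}$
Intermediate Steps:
$x{\left(b \right)} = -6$ ($x{\left(b \right)} = -2 - 4 = -6$)
$r = -504$ ($r = -413 - 91 = -504$)
$V = -18$ ($V = 6 + 4 \left(-6\right) = 6 - 24 = -18$)
$E{\left(I,g \right)} = - \frac{5}{3} + 2 g$ ($E{\left(I,g \right)} = - \frac{- 18 g + 15}{9} = - \frac{15 - 18 g}{9} = - \frac{5}{3} + 2 g$)
$\left(E{\left(22,-14 \right)} + r\right)^{2} = \left(\left(- \frac{5}{3} + 2 \left(-14\right)\right) - 504\right)^{2} = \left(\left(- \frac{5}{3} - 28\right) - 504\right)^{2} = \left(- \frac{89}{3} - 504\right)^{2} = \left(- \frac{1601}{3}\right)^{2} = \frac{2563201}{9}$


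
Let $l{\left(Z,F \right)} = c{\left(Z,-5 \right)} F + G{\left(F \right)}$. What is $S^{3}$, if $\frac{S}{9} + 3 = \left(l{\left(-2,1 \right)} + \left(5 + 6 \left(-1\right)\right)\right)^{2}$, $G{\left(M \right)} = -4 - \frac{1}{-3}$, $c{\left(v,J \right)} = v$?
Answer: $51895117$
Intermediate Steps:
$G{\left(M \right)} = - \frac{11}{3}$ ($G{\left(M \right)} = -4 - - \frac{1}{3} = -4 + \frac{1}{3} = - \frac{11}{3}$)
$l{\left(Z,F \right)} = - \frac{11}{3} + F Z$ ($l{\left(Z,F \right)} = Z F - \frac{11}{3} = F Z - \frac{11}{3} = - \frac{11}{3} + F Z$)
$S = 373$ ($S = -27 + 9 \left(\left(- \frac{11}{3} + 1 \left(-2\right)\right) + \left(5 + 6 \left(-1\right)\right)\right)^{2} = -27 + 9 \left(\left(- \frac{11}{3} - 2\right) + \left(5 - 6\right)\right)^{2} = -27 + 9 \left(- \frac{17}{3} - 1\right)^{2} = -27 + 9 \left(- \frac{20}{3}\right)^{2} = -27 + 9 \cdot \frac{400}{9} = -27 + 400 = 373$)
$S^{3} = 373^{3} = 51895117$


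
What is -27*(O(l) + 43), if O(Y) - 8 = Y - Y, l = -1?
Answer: -1377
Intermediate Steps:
O(Y) = 8 (O(Y) = 8 + (Y - Y) = 8 + 0 = 8)
-27*(O(l) + 43) = -27*(8 + 43) = -27*51 = -1377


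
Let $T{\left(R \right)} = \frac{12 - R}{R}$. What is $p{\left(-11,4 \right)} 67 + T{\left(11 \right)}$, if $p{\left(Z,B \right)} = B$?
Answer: $\frac{2949}{11} \approx 268.09$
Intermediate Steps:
$T{\left(R \right)} = \frac{12 - R}{R}$
$p{\left(-11,4 \right)} 67 + T{\left(11 \right)} = 4 \cdot 67 + \frac{12 - 11}{11} = 268 + \frac{12 - 11}{11} = 268 + \frac{1}{11} \cdot 1 = 268 + \frac{1}{11} = \frac{2949}{11}$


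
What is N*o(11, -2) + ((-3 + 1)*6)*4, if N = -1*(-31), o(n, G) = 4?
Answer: 76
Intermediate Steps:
N = 31
N*o(11, -2) + ((-3 + 1)*6)*4 = 31*4 + ((-3 + 1)*6)*4 = 124 - 2*6*4 = 124 - 12*4 = 124 - 48 = 76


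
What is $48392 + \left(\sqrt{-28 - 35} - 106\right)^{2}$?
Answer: $59565 - 636 i \sqrt{7} \approx 59565.0 - 1682.7 i$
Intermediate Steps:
$48392 + \left(\sqrt{-28 - 35} - 106\right)^{2} = 48392 + \left(\sqrt{-63} - 106\right)^{2} = 48392 + \left(3 i \sqrt{7} - 106\right)^{2} = 48392 + \left(-106 + 3 i \sqrt{7}\right)^{2}$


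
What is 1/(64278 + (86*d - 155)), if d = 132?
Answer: 1/75475 ≈ 1.3249e-5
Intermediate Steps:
1/(64278 + (86*d - 155)) = 1/(64278 + (86*132 - 155)) = 1/(64278 + (11352 - 155)) = 1/(64278 + 11197) = 1/75475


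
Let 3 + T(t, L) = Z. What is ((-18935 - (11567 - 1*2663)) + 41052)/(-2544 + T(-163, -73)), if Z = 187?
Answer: -13213/2360 ≈ -5.5987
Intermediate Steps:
T(t, L) = 184 (T(t, L) = -3 + 187 = 184)
((-18935 - (11567 - 1*2663)) + 41052)/(-2544 + T(-163, -73)) = ((-18935 - (11567 - 1*2663)) + 41052)/(-2544 + 184) = ((-18935 - (11567 - 2663)) + 41052)/(-2360) = ((-18935 - 1*8904) + 41052)*(-1/2360) = ((-18935 - 8904) + 41052)*(-1/2360) = (-27839 + 41052)*(-1/2360) = 13213*(-1/2360) = -13213/2360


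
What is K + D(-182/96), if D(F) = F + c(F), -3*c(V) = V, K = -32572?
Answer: -2345275/72 ≈ -32573.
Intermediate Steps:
c(V) = -V/3
D(F) = 2*F/3 (D(F) = F - F/3 = 2*F/3)
K + D(-182/96) = -32572 + 2*(-182/96)/3 = -32572 + 2*(-182*1/96)/3 = -32572 + (⅔)*(-91/48) = -32572 - 91/72 = -2345275/72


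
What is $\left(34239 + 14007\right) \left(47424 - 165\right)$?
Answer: $2280057714$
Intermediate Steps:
$\left(34239 + 14007\right) \left(47424 - 165\right) = 48246 \cdot 47259 = 2280057714$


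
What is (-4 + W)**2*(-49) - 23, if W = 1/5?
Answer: -18264/25 ≈ -730.56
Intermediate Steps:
W = 1/5 ≈ 0.20000
(-4 + W)**2*(-49) - 23 = (-4 + 1/5)**2*(-49) - 23 = (-19/5)**2*(-49) - 23 = (361/25)*(-49) - 23 = -17689/25 - 23 = -18264/25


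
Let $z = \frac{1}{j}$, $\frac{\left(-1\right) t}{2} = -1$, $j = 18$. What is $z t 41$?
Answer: $\frac{41}{9} \approx 4.5556$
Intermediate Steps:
$t = 2$ ($t = \left(-2\right) \left(-1\right) = 2$)
$z = \frac{1}{18} \approx 0.055556$
$z t 41 = \frac{1}{18} \cdot 2 \cdot 41 = \frac{1}{9} \cdot 41 = \frac{41}{9}$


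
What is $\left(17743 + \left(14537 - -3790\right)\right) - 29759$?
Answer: $6311$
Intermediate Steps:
$\left(17743 + \left(14537 - -3790\right)\right) - 29759 = \left(17743 + \left(14537 + 3790\right)\right) - 29759 = \left(17743 + 18327\right) - 29759 = 36070 - 29759 = 6311$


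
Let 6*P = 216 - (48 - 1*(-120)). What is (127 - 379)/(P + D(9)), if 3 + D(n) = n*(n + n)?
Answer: -252/167 ≈ -1.5090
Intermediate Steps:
P = 8 (P = (216 - (48 - 1*(-120)))/6 = (216 - (48 + 120))/6 = (216 - 1*168)/6 = (216 - 168)/6 = (1/6)*48 = 8)
D(n) = -3 + 2*n**2 (D(n) = -3 + n*(n + n) = -3 + n*(2*n) = -3 + 2*n**2)
(127 - 379)/(P + D(9)) = (127 - 379)/(8 + (-3 + 2*9**2)) = -252/(8 + (-3 + 2*81)) = -252/(8 + (-3 + 162)) = -252/(8 + 159) = -252/167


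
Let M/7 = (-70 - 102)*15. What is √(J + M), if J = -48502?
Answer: I*√66562 ≈ 258.0*I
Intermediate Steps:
M = -18060 (M = 7*((-70 - 102)*15) = 7*(-172*15) = 7*(-2580) = -18060)
√(J + M) = √(-48502 - 18060) = √(-66562) = I*√66562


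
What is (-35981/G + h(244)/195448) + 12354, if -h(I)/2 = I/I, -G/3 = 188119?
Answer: 681341730366559/55151223468 ≈ 12354.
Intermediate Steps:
G = -564357 (G = -3*188119 = -564357)
h(I) = -2 (h(I) = -2*I/I = -2*1 = -2)
(-35981/G + h(244)/195448) + 12354 = (-35981/(-564357) - 2/195448) + 12354 = (-35981*(-1/564357) - 2*1/195448) + 12354 = (35981/564357 - 1/97724) + 12354 = 3515642887/55151223468 + 12354 = 681341730366559/55151223468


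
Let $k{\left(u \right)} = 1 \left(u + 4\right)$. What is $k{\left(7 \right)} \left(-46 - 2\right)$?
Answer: $-528$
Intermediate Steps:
$k{\left(u \right)} = 4 + u$ ($k{\left(u \right)} = 1 \left(4 + u\right) = 4 + u$)
$k{\left(7 \right)} \left(-46 - 2\right) = \left(4 + 7\right) \left(-46 - 2\right) = 11 \left(-48\right) = -528$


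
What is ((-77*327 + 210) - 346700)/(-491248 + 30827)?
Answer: 371669/460421 ≈ 0.80724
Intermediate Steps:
((-77*327 + 210) - 346700)/(-491248 + 30827) = ((-25179 + 210) - 346700)/(-460421) = (-24969 - 346700)*(-1/460421) = -371669*(-1/460421) = 371669/460421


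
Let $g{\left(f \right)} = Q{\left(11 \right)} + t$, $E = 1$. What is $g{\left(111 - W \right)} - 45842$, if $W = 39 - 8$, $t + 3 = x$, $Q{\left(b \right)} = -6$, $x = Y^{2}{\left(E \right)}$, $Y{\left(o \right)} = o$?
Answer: $-45850$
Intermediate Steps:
$x = 1$ ($x = 1^{2} = 1$)
$t = -2$ ($t = -3 + 1 = -2$)
$W = 31$
$g{\left(f \right)} = -8$ ($g{\left(f \right)} = -6 - 2 = -8$)
$g{\left(111 - W \right)} - 45842 = -8 - 45842 = -45850$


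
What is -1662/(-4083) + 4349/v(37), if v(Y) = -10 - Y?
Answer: -5892951/63967 ≈ -92.125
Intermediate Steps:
-1662/(-4083) + 4349/v(37) = -1662/(-4083) + 4349/(-10 - 1*37) = -1662*(-1/4083) + 4349/(-10 - 37) = 554/1361 + 4349/(-47) = 554/1361 + 4349*(-1/47) = 554/1361 - 4349/47 = -5892951/63967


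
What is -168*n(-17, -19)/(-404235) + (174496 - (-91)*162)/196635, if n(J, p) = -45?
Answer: 1666890274/1766372205 ≈ 0.94368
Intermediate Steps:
-168*n(-17, -19)/(-404235) + (174496 - (-91)*162)/196635 = -168*(-45)/(-404235) + (174496 - (-91)*162)/196635 = 7560*(-1/404235) + (174496 - 1*(-14742))*(1/196635) = -168/8983 + (174496 + 14742)*(1/196635) = -168/8983 + 189238*(1/196635) = -168/8983 + 189238/196635 = 1666890274/1766372205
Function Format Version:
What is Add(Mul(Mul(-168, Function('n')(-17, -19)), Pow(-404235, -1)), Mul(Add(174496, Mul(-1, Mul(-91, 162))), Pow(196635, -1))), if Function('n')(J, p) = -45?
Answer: Rational(1666890274, 1766372205) ≈ 0.94368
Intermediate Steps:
Add(Mul(Mul(-168, Function('n')(-17, -19)), Pow(-404235, -1)), Mul(Add(174496, Mul(-1, Mul(-91, 162))), Pow(196635, -1))) = Add(Mul(Mul(-168, -45), Pow(-404235, -1)), Mul(Add(174496, Mul(-1, Mul(-91, 162))), Pow(196635, -1))) = Add(Mul(7560, Rational(-1, 404235)), Mul(Add(174496, Mul(-1, -14742)), Rational(1, 196635))) = Add(Rational(-168, 8983), Mul(Add(174496, 14742), Rational(1, 196635))) = Add(Rational(-168, 8983), Mul(189238, Rational(1, 196635))) = Add(Rational(-168, 8983), Rational(189238, 196635)) = Rational(1666890274, 1766372205)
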